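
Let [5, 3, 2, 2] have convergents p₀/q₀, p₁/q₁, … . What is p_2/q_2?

Using pₖ = aₖpₖ₋₁ + pₖ₋₂, qₖ = aₖqₖ₋₁ + qₖ₋₂ (with p₋₁=1, p₋₂=0, q₋₁=0, q₋₂=1):
  k=0: a=5, p=5, q=1
  k=1: a=3, p=16, q=3
  k=2: a=2, p=37, q=7

37/7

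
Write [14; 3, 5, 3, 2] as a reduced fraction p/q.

1689/118

Using pₖ = aₖpₖ₋₁ + pₖ₋₂ and qₖ = aₖqₖ₋₁ + qₖ₋₂:
  k=0: a=14, p=14, q=1
  k=1: a=3, p=43, q=3
  k=2: a=5, p=229, q=16
  k=3: a=3, p=730, q=51
  k=4: a=2, p=1689, q=118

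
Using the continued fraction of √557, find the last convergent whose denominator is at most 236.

5499/233

√557 = [23; 1, 1, 1, 1, 46, …] (period length 5).
Convergents:
  p_0/q_0 = 23/1
  p_1/q_1 = 24/1
  p_2/q_2 = 47/2
  p_3/q_3 = 71/3
  p_4/q_4 = 118/5
  p_5/q_5 = 5499/233
  p_6/q_6 = 5617/238
q_5 = 233 ≤ 236 < 238 = q_6, so the answer is 5499/233.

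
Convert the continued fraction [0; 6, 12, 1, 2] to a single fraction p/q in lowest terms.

38/231

Fold from the inside: start with 2/1.
  1 + 1/2 = 3/2
  12 + 2/3 = 38/3
  6 + 3/38 = 231/38
  0 + 38/231 = 38/231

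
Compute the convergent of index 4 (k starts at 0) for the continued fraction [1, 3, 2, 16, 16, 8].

2377/1847

Using pₖ = aₖpₖ₋₁ + pₖ₋₂, qₖ = aₖqₖ₋₁ + qₖ₋₂ (with p₋₁=1, p₋₂=0, q₋₁=0, q₋₂=1):
  k=0: a=1, p=1, q=1
  k=1: a=3, p=4, q=3
  k=2: a=2, p=9, q=7
  k=3: a=16, p=148, q=115
  k=4: a=16, p=2377, q=1847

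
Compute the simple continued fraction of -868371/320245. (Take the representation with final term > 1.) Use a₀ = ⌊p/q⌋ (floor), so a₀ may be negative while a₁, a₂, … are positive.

[-3; 3, 2, 7, 8, 9, 9, 9]

-868371 = -3*320245 + 92364
320245 = 3*92364 + 43153
92364 = 2*43153 + 6058
43153 = 7*6058 + 747
6058 = 8*747 + 82
747 = 9*82 + 9
82 = 9*9 + 1
9 = 9*1 + 0  (stop)
So -868371/320245 = [-3; 3, 2, 7, 8, 9, 9, 9].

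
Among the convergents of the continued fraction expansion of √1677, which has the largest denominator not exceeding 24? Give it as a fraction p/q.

819/20

√1677 = [40; 1, 19, 2, 19, 1, 80, …] (period length 6).
Convergents:
  p_0/q_0 = 40/1
  p_1/q_1 = 41/1
  p_2/q_2 = 819/20
  p_3/q_3 = 1679/41
q_2 = 20 ≤ 24 < 41 = q_3, so the answer is 819/20.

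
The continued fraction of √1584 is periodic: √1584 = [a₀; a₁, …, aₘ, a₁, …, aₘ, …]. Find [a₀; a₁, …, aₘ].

[39; 1, 3, 1, 78]

a₀ = ⌊√1584⌋ = 39.
With m₀=0, d₀=1 and mₖ₊₁ = dₖaₖ − mₖ, dₖ₊₁ = (n − mₖ₊₁²)/dₖ, aₖ₊₁ = ⌊(a₀+mₖ₊₁)/dₖ₊₁⌋:
  k=1: m=39, d=63, a=1
  k=2: m=24, d=16, a=3
  k=3: m=24, d=63, a=1
  k=4: m=39, d=1, a=78
d=1 and a=2a₀=78 at k=4, so the next step gives (m, d) = (39, 63) again — its k=1 value — and the period has length 4.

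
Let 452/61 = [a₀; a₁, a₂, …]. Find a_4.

1

452 = 7·61 + 25   →  a_0 = 7
61 = 2·25 + 11   →  a_1 = 2
25 = 2·11 + 3   →  a_2 = 2
11 = 3·3 + 2   →  a_3 = 3
3 = 1·2 + 1   →  a_4 = 1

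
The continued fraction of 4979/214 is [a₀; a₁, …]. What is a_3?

4979 = 23·214 + 57   →  a_0 = 23
214 = 3·57 + 43   →  a_1 = 3
57 = 1·43 + 14   →  a_2 = 1
43 = 3·14 + 1   →  a_3 = 3

3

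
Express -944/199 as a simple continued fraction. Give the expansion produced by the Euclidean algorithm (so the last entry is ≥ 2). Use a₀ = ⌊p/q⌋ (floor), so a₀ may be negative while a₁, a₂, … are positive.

[-5; 3, 1, 9, 5]

-944 = -5×199 + 51
199 = 3×51 + 46
51 = 1×46 + 5
46 = 9×5 + 1
5 = 5×1 + 0  (stop)
So -944/199 = [-5; 3, 1, 9, 5].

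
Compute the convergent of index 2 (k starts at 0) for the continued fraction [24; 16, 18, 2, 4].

Using pₖ = aₖpₖ₋₁ + pₖ₋₂, qₖ = aₖqₖ₋₁ + qₖ₋₂ (with p₋₁=1, p₋₂=0, q₋₁=0, q₋₂=1):
  k=0: a=24, p=24, q=1
  k=1: a=16, p=385, q=16
  k=2: a=18, p=6954, q=289

6954/289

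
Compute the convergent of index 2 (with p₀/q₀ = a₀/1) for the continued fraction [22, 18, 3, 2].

Using pₖ = aₖpₖ₋₁ + pₖ₋₂, qₖ = aₖqₖ₋₁ + qₖ₋₂ (with p₋₁=1, p₋₂=0, q₋₁=0, q₋₂=1):
  k=0: a=22, p=22, q=1
  k=1: a=18, p=397, q=18
  k=2: a=3, p=1213, q=55

1213/55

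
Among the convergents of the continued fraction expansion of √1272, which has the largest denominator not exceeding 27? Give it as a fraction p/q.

√1272 = [35; 1, 1, 1, 70, …] (period length 4).
Convergents:
  p_0/q_0 = 35/1
  p_1/q_1 = 36/1
  p_2/q_2 = 71/2
  p_3/q_3 = 107/3
  p_4/q_4 = 7561/212
q_3 = 3 ≤ 27 < 212 = q_4, so the answer is 107/3.

107/3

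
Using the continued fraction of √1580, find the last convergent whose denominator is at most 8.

√1580 = [39; 1, 2, 1, 78, …] (period length 4).
Convergents:
  p_0/q_0 = 39/1
  p_1/q_1 = 40/1
  p_2/q_2 = 119/3
  p_3/q_3 = 159/4
  p_4/q_4 = 12521/315
q_3 = 4 ≤ 8 < 315 = q_4, so the answer is 159/4.

159/4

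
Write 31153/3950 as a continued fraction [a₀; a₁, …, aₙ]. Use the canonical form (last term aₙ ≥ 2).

[7; 1, 7, 1, 5, 8, 9]

31153 = 7·3950 + 3503
3950 = 1·3503 + 447
3503 = 7·447 + 374
447 = 1·374 + 73
374 = 5·73 + 9
73 = 8·9 + 1
9 = 9·1 + 0  (stop)
So 31153/3950 = [7; 1, 7, 1, 5, 8, 9].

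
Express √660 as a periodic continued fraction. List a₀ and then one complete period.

a₀ = ⌊√660⌋ = 25.
With m₀=0, d₀=1 and mₖ₊₁ = dₖaₖ − mₖ, dₖ₊₁ = (n − mₖ₊₁²)/dₖ, aₖ₊₁ = ⌊(a₀+mₖ₊₁)/dₖ₊₁⌋:
  k=1: m=25, d=35, a=1
  k=2: m=10, d=16, a=2
  k=3: m=22, d=11, a=4
  k=4: m=22, d=16, a=2
  k=5: m=10, d=35, a=1
  k=6: m=25, d=1, a=50
d=1 and a=2a₀=50 at k=6, so the next step gives (m, d) = (25, 35) again — its k=1 value — and the period has length 6.

[25; 1, 2, 4, 2, 1, 50]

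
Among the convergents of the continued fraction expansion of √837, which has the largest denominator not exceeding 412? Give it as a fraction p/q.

11312/391

√837 = [28; 1, 13, 2, 13, 1, 56, …] (period length 6).
Convergents:
  p_0/q_0 = 28/1
  p_1/q_1 = 29/1
  p_2/q_2 = 405/14
  p_3/q_3 = 839/29
  p_4/q_4 = 11312/391
  p_5/q_5 = 12151/420
q_4 = 391 ≤ 412 < 420 = q_5, so the answer is 11312/391.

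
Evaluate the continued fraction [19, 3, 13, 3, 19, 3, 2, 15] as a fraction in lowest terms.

5034775/260529

Fold from the inside: start with 15/1.
  2 + 1/15 = 31/15
  3 + 15/31 = 108/31
  19 + 31/108 = 2083/108
  3 + 108/2083 = 6357/2083
  13 + 2083/6357 = 84724/6357
  3 + 6357/84724 = 260529/84724
  19 + 84724/260529 = 5034775/260529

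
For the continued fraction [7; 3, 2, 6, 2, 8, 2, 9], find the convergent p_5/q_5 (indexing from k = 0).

Using pₖ = aₖpₖ₋₁ + pₖ₋₂, qₖ = aₖqₖ₋₁ + qₖ₋₂ (with p₋₁=1, p₋₂=0, q₋₁=0, q₋₂=1):
  k=0: a=7, p=7, q=1
  k=1: a=3, p=22, q=3
  k=2: a=2, p=51, q=7
  k=3: a=6, p=328, q=45
  k=4: a=2, p=707, q=97
  k=5: a=8, p=5984, q=821

5984/821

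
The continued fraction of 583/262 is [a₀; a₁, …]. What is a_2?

2

583 = 2·262 + 59   →  a_0 = 2
262 = 4·59 + 26   →  a_1 = 4
59 = 2·26 + 7   →  a_2 = 2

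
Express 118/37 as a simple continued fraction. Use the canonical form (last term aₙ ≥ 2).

[3; 5, 3, 2]

118 = 3·37 + 7
37 = 5·7 + 2
7 = 3·2 + 1
2 = 2·1 + 0  (stop)
So 118/37 = [3; 5, 3, 2].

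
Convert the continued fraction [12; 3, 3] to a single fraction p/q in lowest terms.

123/10

Fold from the inside: start with 3/1.
  3 + 1/3 = 10/3
  12 + 3/10 = 123/10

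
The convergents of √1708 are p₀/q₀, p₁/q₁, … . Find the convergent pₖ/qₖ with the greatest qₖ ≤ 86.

2521/61

√1708 = [41; 3, 20, 3, 82, …] (period length 4).
Convergents:
  p_0/q_0 = 41/1
  p_1/q_1 = 124/3
  p_2/q_2 = 2521/61
  p_3/q_3 = 7687/186
q_2 = 61 ≤ 86 < 186 = q_3, so the answer is 2521/61.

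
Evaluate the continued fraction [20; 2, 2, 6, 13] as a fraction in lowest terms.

Fold from the inside: start with 13/1.
  6 + 1/13 = 79/13
  2 + 13/79 = 171/79
  2 + 79/171 = 421/171
  20 + 171/421 = 8591/421

8591/421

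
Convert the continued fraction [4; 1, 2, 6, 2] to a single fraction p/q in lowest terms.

Fold from the inside: start with 2/1.
  6 + 1/2 = 13/2
  2 + 2/13 = 28/13
  1 + 13/28 = 41/28
  4 + 28/41 = 192/41

192/41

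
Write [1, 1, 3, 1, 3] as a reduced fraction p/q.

Using pₖ = aₖpₖ₋₁ + pₖ₋₂ and qₖ = aₖqₖ₋₁ + qₖ₋₂:
  k=0: a=1, p=1, q=1
  k=1: a=1, p=2, q=1
  k=2: a=3, p=7, q=4
  k=3: a=1, p=9, q=5
  k=4: a=3, p=34, q=19

34/19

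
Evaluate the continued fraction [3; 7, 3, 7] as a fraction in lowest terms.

505/161

Using pₖ = aₖpₖ₋₁ + pₖ₋₂ and qₖ = aₖqₖ₋₁ + qₖ₋₂:
  k=0: a=3, p=3, q=1
  k=1: a=7, p=22, q=7
  k=2: a=3, p=69, q=22
  k=3: a=7, p=505, q=161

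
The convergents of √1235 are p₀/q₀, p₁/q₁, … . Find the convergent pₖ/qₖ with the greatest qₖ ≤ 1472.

17255/491

√1235 = [35; 7, 70, …] (period length 2).
Convergents:
  p_0/q_0 = 35/1
  p_1/q_1 = 246/7
  p_2/q_2 = 17255/491
  p_3/q_3 = 121031/3444
q_2 = 491 ≤ 1472 < 3444 = q_3, so the answer is 17255/491.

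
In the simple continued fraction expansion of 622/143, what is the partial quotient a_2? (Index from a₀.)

1

622 = 4·143 + 50   →  a_0 = 4
143 = 2·50 + 43   →  a_1 = 2
50 = 1·43 + 7   →  a_2 = 1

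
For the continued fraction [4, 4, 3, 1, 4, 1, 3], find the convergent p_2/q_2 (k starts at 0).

Using pₖ = aₖpₖ₋₁ + pₖ₋₂, qₖ = aₖqₖ₋₁ + qₖ₋₂ (with p₋₁=1, p₋₂=0, q₋₁=0, q₋₂=1):
  k=0: a=4, p=4, q=1
  k=1: a=4, p=17, q=4
  k=2: a=3, p=55, q=13

55/13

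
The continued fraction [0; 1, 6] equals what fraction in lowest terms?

6/7

Using pₖ = aₖpₖ₋₁ + pₖ₋₂ and qₖ = aₖqₖ₋₁ + qₖ₋₂:
  k=0: a=0, p=0, q=1
  k=1: a=1, p=1, q=1
  k=2: a=6, p=6, q=7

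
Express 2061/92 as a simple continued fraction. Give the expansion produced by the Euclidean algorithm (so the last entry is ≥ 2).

[22; 2, 2, 18]

2061 = 22*92 + 37
92 = 2*37 + 18
37 = 2*18 + 1
18 = 18*1 + 0  (stop)
So 2061/92 = [22; 2, 2, 18].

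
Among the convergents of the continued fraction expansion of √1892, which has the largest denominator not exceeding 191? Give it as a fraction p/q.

√1892 = [43; 2, 86, …] (period length 2).
Convergents:
  p_0/q_0 = 43/1
  p_1/q_1 = 87/2
  p_2/q_2 = 7525/173
  p_3/q_3 = 15137/348
q_2 = 173 ≤ 191 < 348 = q_3, so the answer is 7525/173.

7525/173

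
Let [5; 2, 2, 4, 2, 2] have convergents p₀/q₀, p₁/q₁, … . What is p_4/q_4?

Using pₖ = aₖpₖ₋₁ + pₖ₋₂, qₖ = aₖqₖ₋₁ + qₖ₋₂ (with p₋₁=1, p₋₂=0, q₋₁=0, q₋₂=1):
  k=0: a=5, p=5, q=1
  k=1: a=2, p=11, q=2
  k=2: a=2, p=27, q=5
  k=3: a=4, p=119, q=22
  k=4: a=2, p=265, q=49

265/49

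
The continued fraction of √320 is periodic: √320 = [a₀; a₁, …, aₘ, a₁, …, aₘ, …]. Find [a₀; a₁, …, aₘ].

[17; 1, 7, 1, 34]

a₀ = ⌊√320⌋ = 17.
With m₀=0, d₀=1 and mₖ₊₁ = dₖaₖ − mₖ, dₖ₊₁ = (n − mₖ₊₁²)/dₖ, aₖ₊₁ = ⌊(a₀+mₖ₊₁)/dₖ₊₁⌋:
  k=1: m=17, d=31, a=1
  k=2: m=14, d=4, a=7
  k=3: m=14, d=31, a=1
  k=4: m=17, d=1, a=34
d=1 and a=2a₀=34 at k=4, so the next step gives (m, d) = (17, 31) again — its k=1 value — and the period has length 4.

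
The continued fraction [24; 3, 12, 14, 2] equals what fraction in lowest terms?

Using pₖ = aₖpₖ₋₁ + pₖ₋₂ and qₖ = aₖqₖ₋₁ + qₖ₋₂:
  k=0: a=24, p=24, q=1
  k=1: a=3, p=73, q=3
  k=2: a=12, p=900, q=37
  k=3: a=14, p=12673, q=521
  k=4: a=2, p=26246, q=1079

26246/1079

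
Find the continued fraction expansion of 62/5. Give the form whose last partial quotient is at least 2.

[12; 2, 2]

62 = 12×5 + 2
5 = 2×2 + 1
2 = 2×1 + 0  (stop)
So 62/5 = [12; 2, 2].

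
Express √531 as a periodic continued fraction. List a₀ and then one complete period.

a₀ = ⌊√531⌋ = 23.
With m₀=0, d₀=1 and mₖ₊₁ = dₖaₖ − mₖ, dₖ₊₁ = (n − mₖ₊₁²)/dₖ, aₖ₊₁ = ⌊(a₀+mₖ₊₁)/dₖ₊₁⌋:
  k=1: m=23, d=2, a=23
  k=2: m=23, d=1, a=46
d=1 and a=2a₀=46 at k=2, so the next step gives (m, d) = (23, 2) again — its k=1 value — and the period has length 2.

[23; 23, 46]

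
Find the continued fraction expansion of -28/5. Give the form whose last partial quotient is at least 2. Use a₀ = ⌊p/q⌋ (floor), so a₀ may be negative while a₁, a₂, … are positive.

[-6; 2, 2]

-28 = -6×5 + 2
5 = 2×2 + 1
2 = 2×1 + 0  (stop)
So -28/5 = [-6; 2, 2].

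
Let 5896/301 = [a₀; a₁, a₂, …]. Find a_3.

2

5896 = 19·301 + 177   →  a_0 = 19
301 = 1·177 + 124   →  a_1 = 1
177 = 1·124 + 53   →  a_2 = 1
124 = 2·53 + 18   →  a_3 = 2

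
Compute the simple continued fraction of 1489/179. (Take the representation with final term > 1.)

[8; 3, 7, 8]

1489 = 8*179 + 57
179 = 3*57 + 8
57 = 7*8 + 1
8 = 8*1 + 0  (stop)
So 1489/179 = [8; 3, 7, 8].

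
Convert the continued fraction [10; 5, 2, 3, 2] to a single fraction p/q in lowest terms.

886/87

Using pₖ = aₖpₖ₋₁ + pₖ₋₂ and qₖ = aₖqₖ₋₁ + qₖ₋₂:
  k=0: a=10, p=10, q=1
  k=1: a=5, p=51, q=5
  k=2: a=2, p=112, q=11
  k=3: a=3, p=387, q=38
  k=4: a=2, p=886, q=87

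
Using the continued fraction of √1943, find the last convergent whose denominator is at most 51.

1102/25

√1943 = [44; 12, 1, 1, 2, 1, 1, 12, 88, …] (period length 8).
Convergents:
  p_0/q_0 = 44/1
  p_1/q_1 = 529/12
  p_2/q_2 = 573/13
  p_3/q_3 = 1102/25
  p_4/q_4 = 2777/63
q_3 = 25 ≤ 51 < 63 = q_4, so the answer is 1102/25.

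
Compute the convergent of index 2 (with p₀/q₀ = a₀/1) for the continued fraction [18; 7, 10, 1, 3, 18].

Using pₖ = aₖpₖ₋₁ + pₖ₋₂, qₖ = aₖqₖ₋₁ + qₖ₋₂ (with p₋₁=1, p₋₂=0, q₋₁=0, q₋₂=1):
  k=0: a=18, p=18, q=1
  k=1: a=7, p=127, q=7
  k=2: a=10, p=1288, q=71

1288/71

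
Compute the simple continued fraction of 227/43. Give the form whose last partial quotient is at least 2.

[5; 3, 1, 1, 2, 2]

227 = 5×43 + 12
43 = 3×12 + 7
12 = 1×7 + 5
7 = 1×5 + 2
5 = 2×2 + 1
2 = 2×1 + 0  (stop)
So 227/43 = [5; 3, 1, 1, 2, 2].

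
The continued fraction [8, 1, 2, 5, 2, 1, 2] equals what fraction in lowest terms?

Fold from the inside: start with 2/1.
  1 + 1/2 = 3/2
  2 + 2/3 = 8/3
  5 + 3/8 = 43/8
  2 + 8/43 = 94/43
  1 + 43/94 = 137/94
  8 + 94/137 = 1190/137

1190/137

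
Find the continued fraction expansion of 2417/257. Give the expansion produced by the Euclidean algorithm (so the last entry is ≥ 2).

[9; 2, 2, 8, 6]

2417 = 9·257 + 104
257 = 2·104 + 49
104 = 2·49 + 6
49 = 8·6 + 1
6 = 6·1 + 0  (stop)
So 2417/257 = [9; 2, 2, 8, 6].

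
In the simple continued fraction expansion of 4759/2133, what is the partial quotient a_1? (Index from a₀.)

4

4759 = 2·2133 + 493   →  a_0 = 2
2133 = 4·493 + 161   →  a_1 = 4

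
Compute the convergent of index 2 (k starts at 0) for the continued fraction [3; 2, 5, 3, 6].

Using pₖ = aₖpₖ₋₁ + pₖ₋₂, qₖ = aₖqₖ₋₁ + qₖ₋₂ (with p₋₁=1, p₋₂=0, q₋₁=0, q₋₂=1):
  k=0: a=3, p=3, q=1
  k=1: a=2, p=7, q=2
  k=2: a=5, p=38, q=11

38/11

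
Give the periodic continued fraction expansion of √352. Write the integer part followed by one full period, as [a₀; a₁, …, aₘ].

[18; 1, 3, 5, 9, 5, 3, 1, 36]

a₀ = ⌊√352⌋ = 18.
With m₀=0, d₀=1 and mₖ₊₁ = dₖaₖ − mₖ, dₖ₊₁ = (n − mₖ₊₁²)/dₖ, aₖ₊₁ = ⌊(a₀+mₖ₊₁)/dₖ₊₁⌋:
  k=1: m=18, d=28, a=1
  k=2: m=10, d=9, a=3
  k=3: m=17, d=7, a=5
  k=4: m=18, d=4, a=9
  k=5: m=18, d=7, a=5
  k=6: m=17, d=9, a=3
  k=7: m=10, d=28, a=1
  k=8: m=18, d=1, a=36
d=1 and a=2a₀=36 at k=8, so the next step gives (m, d) = (18, 28) again — its k=1 value — and the period has length 8.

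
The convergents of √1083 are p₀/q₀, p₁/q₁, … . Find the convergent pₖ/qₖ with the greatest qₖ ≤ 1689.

√1083 = [32; 1, 9, 1, 64, …] (period length 4).
Convergents:
  p_0/q_0 = 32/1
  p_1/q_1 = 33/1
  p_2/q_2 = 329/10
  p_3/q_3 = 362/11
  p_4/q_4 = 23497/714
  p_5/q_5 = 23859/725
  p_6/q_6 = 238228/7239
q_5 = 725 ≤ 1689 < 7239 = q_6, so the answer is 23859/725.

23859/725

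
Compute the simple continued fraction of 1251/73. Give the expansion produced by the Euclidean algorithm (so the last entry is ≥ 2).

[17; 7, 3, 3]

1251 = 17·73 + 10
73 = 7·10 + 3
10 = 3·3 + 1
3 = 3·1 + 0  (stop)
So 1251/73 = [17; 7, 3, 3].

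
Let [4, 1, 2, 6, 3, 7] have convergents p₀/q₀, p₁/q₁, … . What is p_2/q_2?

Using pₖ = aₖpₖ₋₁ + pₖ₋₂, qₖ = aₖqₖ₋₁ + qₖ₋₂ (with p₋₁=1, p₋₂=0, q₋₁=0, q₋₂=1):
  k=0: a=4, p=4, q=1
  k=1: a=1, p=5, q=1
  k=2: a=2, p=14, q=3

14/3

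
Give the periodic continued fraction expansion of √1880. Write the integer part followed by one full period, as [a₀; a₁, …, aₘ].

a₀ = ⌊√1880⌋ = 43.
With m₀=0, d₀=1 and mₖ₊₁ = dₖaₖ − mₖ, dₖ₊₁ = (n − mₖ₊₁²)/dₖ, aₖ₊₁ = ⌊(a₀+mₖ₊₁)/dₖ₊₁⌋:
  k=1: m=43, d=31, a=2
  k=2: m=19, d=49, a=1
  k=3: m=30, d=20, a=3
  k=4: m=30, d=49, a=1
  k=5: m=19, d=31, a=2
  k=6: m=43, d=1, a=86
d=1 and a=2a₀=86 at k=6, so the next step gives (m, d) = (43, 31) again — its k=1 value — and the period has length 6.

[43; 2, 1, 3, 1, 2, 86]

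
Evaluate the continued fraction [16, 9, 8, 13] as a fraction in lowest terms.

Using pₖ = aₖpₖ₋₁ + pₖ₋₂ and qₖ = aₖqₖ₋₁ + qₖ₋₂:
  k=0: a=16, p=16, q=1
  k=1: a=9, p=145, q=9
  k=2: a=8, p=1176, q=73
  k=3: a=13, p=15433, q=958

15433/958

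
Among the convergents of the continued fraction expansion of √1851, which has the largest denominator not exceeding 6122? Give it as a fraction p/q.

159143/3699

√1851 = [43; 43, 86, …] (period length 2).
Convergents:
  p_0/q_0 = 43/1
  p_1/q_1 = 1850/43
  p_2/q_2 = 159143/3699
  p_3/q_3 = 6844999/159100
q_2 = 3699 ≤ 6122 < 159100 = q_3, so the answer is 159143/3699.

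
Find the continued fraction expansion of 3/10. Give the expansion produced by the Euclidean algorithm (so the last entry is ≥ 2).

3 = 0·10 + 3
10 = 3·3 + 1
3 = 3·1 + 0  (stop)
So 3/10 = [0; 3, 3].

[0; 3, 3]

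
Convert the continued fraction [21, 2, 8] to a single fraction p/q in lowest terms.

365/17

Fold from the inside: start with 8/1.
  2 + 1/8 = 17/8
  21 + 8/17 = 365/17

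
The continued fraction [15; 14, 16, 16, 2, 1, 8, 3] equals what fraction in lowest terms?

Fold from the inside: start with 3/1.
  8 + 1/3 = 25/3
  1 + 3/25 = 28/25
  2 + 25/28 = 81/28
  16 + 28/81 = 1324/81
  16 + 81/1324 = 21265/1324
  14 + 1324/21265 = 299034/21265
  15 + 21265/299034 = 4506775/299034

4506775/299034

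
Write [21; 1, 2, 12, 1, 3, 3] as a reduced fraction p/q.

11076/511

Fold from the inside: start with 3/1.
  3 + 1/3 = 10/3
  1 + 3/10 = 13/10
  12 + 10/13 = 166/13
  2 + 13/166 = 345/166
  1 + 166/345 = 511/345
  21 + 345/511 = 11076/511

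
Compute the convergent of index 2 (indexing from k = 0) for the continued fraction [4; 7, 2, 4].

Using pₖ = aₖpₖ₋₁ + pₖ₋₂, qₖ = aₖqₖ₋₁ + qₖ₋₂ (with p₋₁=1, p₋₂=0, q₋₁=0, q₋₂=1):
  k=0: a=4, p=4, q=1
  k=1: a=7, p=29, q=7
  k=2: a=2, p=62, q=15

62/15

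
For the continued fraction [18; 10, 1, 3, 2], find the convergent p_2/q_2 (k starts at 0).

199/11

Using pₖ = aₖpₖ₋₁ + pₖ₋₂, qₖ = aₖqₖ₋₁ + qₖ₋₂ (with p₋₁=1, p₋₂=0, q₋₁=0, q₋₂=1):
  k=0: a=18, p=18, q=1
  k=1: a=10, p=181, q=10
  k=2: a=1, p=199, q=11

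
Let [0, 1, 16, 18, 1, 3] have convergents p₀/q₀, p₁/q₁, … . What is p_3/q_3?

289/307

Using pₖ = aₖpₖ₋₁ + pₖ₋₂, qₖ = aₖqₖ₋₁ + qₖ₋₂ (with p₋₁=1, p₋₂=0, q₋₁=0, q₋₂=1):
  k=0: a=0, p=0, q=1
  k=1: a=1, p=1, q=1
  k=2: a=16, p=16, q=17
  k=3: a=18, p=289, q=307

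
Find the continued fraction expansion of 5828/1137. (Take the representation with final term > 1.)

5828 = 5×1137 + 143
1137 = 7×143 + 136
143 = 1×136 + 7
136 = 19×7 + 3
7 = 2×3 + 1
3 = 3×1 + 0  (stop)
So 5828/1137 = [5; 7, 1, 19, 2, 3].

[5; 7, 1, 19, 2, 3]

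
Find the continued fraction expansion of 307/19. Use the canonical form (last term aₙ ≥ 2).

307 = 16*19 + 3
19 = 6*3 + 1
3 = 3*1 + 0  (stop)
So 307/19 = [16; 6, 3].

[16; 6, 3]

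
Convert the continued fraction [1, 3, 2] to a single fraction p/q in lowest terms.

Using pₖ = aₖpₖ₋₁ + pₖ₋₂ and qₖ = aₖqₖ₋₁ + qₖ₋₂:
  k=0: a=1, p=1, q=1
  k=1: a=3, p=4, q=3
  k=2: a=2, p=9, q=7

9/7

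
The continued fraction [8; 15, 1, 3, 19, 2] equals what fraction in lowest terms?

Using pₖ = aₖpₖ₋₁ + pₖ₋₂ and qₖ = aₖqₖ₋₁ + qₖ₋₂:
  k=0: a=8, p=8, q=1
  k=1: a=15, p=121, q=15
  k=2: a=1, p=129, q=16
  k=3: a=3, p=508, q=63
  k=4: a=19, p=9781, q=1213
  k=5: a=2, p=20070, q=2489

20070/2489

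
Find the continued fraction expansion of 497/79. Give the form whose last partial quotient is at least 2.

[6; 3, 2, 3, 3]

497 = 6·79 + 23
79 = 3·23 + 10
23 = 2·10 + 3
10 = 3·3 + 1
3 = 3·1 + 0  (stop)
So 497/79 = [6; 3, 2, 3, 3].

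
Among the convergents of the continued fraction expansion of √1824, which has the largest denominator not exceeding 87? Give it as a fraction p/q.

√1824 = [42; 1, 2, 2, 2, 1, 84, …] (period length 6).
Convergents:
  p_0/q_0 = 42/1
  p_1/q_1 = 43/1
  p_2/q_2 = 128/3
  p_3/q_3 = 299/7
  p_4/q_4 = 726/17
  p_5/q_5 = 1025/24
  p_6/q_6 = 86826/2033
q_5 = 24 ≤ 87 < 2033 = q_6, so the answer is 1025/24.

1025/24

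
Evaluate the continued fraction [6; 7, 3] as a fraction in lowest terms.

135/22

Using pₖ = aₖpₖ₋₁ + pₖ₋₂ and qₖ = aₖqₖ₋₁ + qₖ₋₂:
  k=0: a=6, p=6, q=1
  k=1: a=7, p=43, q=7
  k=2: a=3, p=135, q=22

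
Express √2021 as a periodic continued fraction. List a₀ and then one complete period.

a₀ = ⌊√2021⌋ = 44.
With m₀=0, d₀=1 and mₖ₊₁ = dₖaₖ − mₖ, dₖ₊₁ = (n − mₖ₊₁²)/dₖ, aₖ₊₁ = ⌊(a₀+mₖ₊₁)/dₖ₊₁⌋:
  k=1: m=44, d=85, a=1
  k=2: m=41, d=4, a=21
  k=3: m=43, d=43, a=2
  k=4: m=43, d=4, a=21
  k=5: m=41, d=85, a=1
  k=6: m=44, d=1, a=88
d=1 and a=2a₀=88 at k=6, so the next step gives (m, d) = (44, 85) again — its k=1 value — and the period has length 6.

[44; 1, 21, 2, 21, 1, 88]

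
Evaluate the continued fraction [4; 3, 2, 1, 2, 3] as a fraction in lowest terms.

Using pₖ = aₖpₖ₋₁ + pₖ₋₂ and qₖ = aₖqₖ₋₁ + qₖ₋₂:
  k=0: a=4, p=4, q=1
  k=1: a=3, p=13, q=3
  k=2: a=2, p=30, q=7
  k=3: a=1, p=43, q=10
  k=4: a=2, p=116, q=27
  k=5: a=3, p=391, q=91

391/91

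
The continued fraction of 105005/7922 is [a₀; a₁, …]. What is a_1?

3

105005 = 13·7922 + 2019   →  a_0 = 13
7922 = 3·2019 + 1865   →  a_1 = 3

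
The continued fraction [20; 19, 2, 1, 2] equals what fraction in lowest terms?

Fold from the inside: start with 2/1.
  1 + 1/2 = 3/2
  2 + 2/3 = 8/3
  19 + 3/8 = 155/8
  20 + 8/155 = 3108/155

3108/155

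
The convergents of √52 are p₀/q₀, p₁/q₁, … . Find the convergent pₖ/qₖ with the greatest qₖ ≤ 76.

√52 = [7; 4, 1, 2, 1, 4, 14, …] (period length 6).
Convergents:
  p_0/q_0 = 7/1
  p_1/q_1 = 29/4
  p_2/q_2 = 36/5
  p_3/q_3 = 101/14
  p_4/q_4 = 137/19
  p_5/q_5 = 649/90
q_4 = 19 ≤ 76 < 90 = q_5, so the answer is 137/19.

137/19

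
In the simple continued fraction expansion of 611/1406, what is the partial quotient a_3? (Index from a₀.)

611 = 0·1406 + 611   →  a_0 = 0
1406 = 2·611 + 184   →  a_1 = 2
611 = 3·184 + 59   →  a_2 = 3
184 = 3·59 + 7   →  a_3 = 3

3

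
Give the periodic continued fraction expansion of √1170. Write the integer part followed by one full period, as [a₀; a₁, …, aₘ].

a₀ = ⌊√1170⌋ = 34.
With m₀=0, d₀=1 and mₖ₊₁ = dₖaₖ − mₖ, dₖ₊₁ = (n − mₖ₊₁²)/dₖ, aₖ₊₁ = ⌊(a₀+mₖ₊₁)/dₖ₊₁⌋:
  k=1: m=34, d=14, a=4
  k=2: m=22, d=49, a=1
  k=3: m=27, d=9, a=6
  k=4: m=27, d=49, a=1
  k=5: m=22, d=14, a=4
  k=6: m=34, d=1, a=68
d=1 and a=2a₀=68 at k=6, so the next step gives (m, d) = (34, 14) again — its k=1 value — and the period has length 6.

[34; 4, 1, 6, 1, 4, 68]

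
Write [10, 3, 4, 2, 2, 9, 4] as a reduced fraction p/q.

28280/2743

Fold from the inside: start with 4/1.
  9 + 1/4 = 37/4
  2 + 4/37 = 78/37
  2 + 37/78 = 193/78
  4 + 78/193 = 850/193
  3 + 193/850 = 2743/850
  10 + 850/2743 = 28280/2743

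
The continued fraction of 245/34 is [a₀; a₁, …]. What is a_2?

1

245 = 7·34 + 7   →  a_0 = 7
34 = 4·7 + 6   →  a_1 = 4
7 = 1·6 + 1   →  a_2 = 1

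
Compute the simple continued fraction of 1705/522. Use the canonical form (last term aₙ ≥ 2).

[3; 3, 1, 3, 11, 3]

1705 = 3*522 + 139
522 = 3*139 + 105
139 = 1*105 + 34
105 = 3*34 + 3
34 = 11*3 + 1
3 = 3*1 + 0  (stop)
So 1705/522 = [3; 3, 1, 3, 11, 3].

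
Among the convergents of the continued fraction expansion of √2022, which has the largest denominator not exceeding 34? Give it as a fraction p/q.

√2022 = [44; 1, 28, 1, 88, …] (period length 4).
Convergents:
  p_0/q_0 = 44/1
  p_1/q_1 = 45/1
  p_2/q_2 = 1304/29
  p_3/q_3 = 1349/30
  p_4/q_4 = 120016/2669
q_3 = 30 ≤ 34 < 2669 = q_4, so the answer is 1349/30.

1349/30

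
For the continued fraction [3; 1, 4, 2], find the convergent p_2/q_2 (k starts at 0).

19/5

Using pₖ = aₖpₖ₋₁ + pₖ₋₂, qₖ = aₖqₖ₋₁ + qₖ₋₂ (with p₋₁=1, p₋₂=0, q₋₁=0, q₋₂=1):
  k=0: a=3, p=3, q=1
  k=1: a=1, p=4, q=1
  k=2: a=4, p=19, q=5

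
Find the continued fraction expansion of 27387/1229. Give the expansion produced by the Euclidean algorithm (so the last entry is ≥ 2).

27387 = 22·1229 + 349
1229 = 3·349 + 182
349 = 1·182 + 167
182 = 1·167 + 15
167 = 11·15 + 2
15 = 7·2 + 1
2 = 2·1 + 0  (stop)
So 27387/1229 = [22; 3, 1, 1, 11, 7, 2].

[22; 3, 1, 1, 11, 7, 2]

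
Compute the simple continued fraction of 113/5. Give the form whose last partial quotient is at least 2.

[22; 1, 1, 2]

113 = 22×5 + 3
5 = 1×3 + 2
3 = 1×2 + 1
2 = 2×1 + 0  (stop)
So 113/5 = [22; 1, 1, 2].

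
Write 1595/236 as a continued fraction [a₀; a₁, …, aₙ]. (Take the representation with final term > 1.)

[6; 1, 3, 7, 8]

1595 = 6×236 + 179
236 = 1×179 + 57
179 = 3×57 + 8
57 = 7×8 + 1
8 = 8×1 + 0  (stop)
So 1595/236 = [6; 1, 3, 7, 8].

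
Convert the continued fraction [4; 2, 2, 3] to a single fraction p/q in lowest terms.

75/17

Fold from the inside: start with 3/1.
  2 + 1/3 = 7/3
  2 + 3/7 = 17/7
  4 + 7/17 = 75/17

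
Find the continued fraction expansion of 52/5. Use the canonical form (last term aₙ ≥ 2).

52 = 10*5 + 2
5 = 2*2 + 1
2 = 2*1 + 0  (stop)
So 52/5 = [10; 2, 2].

[10; 2, 2]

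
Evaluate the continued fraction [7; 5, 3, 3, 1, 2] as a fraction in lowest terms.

1373/191

Fold from the inside: start with 2/1.
  1 + 1/2 = 3/2
  3 + 2/3 = 11/3
  3 + 3/11 = 36/11
  5 + 11/36 = 191/36
  7 + 36/191 = 1373/191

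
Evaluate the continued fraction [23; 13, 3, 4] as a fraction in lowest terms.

Using pₖ = aₖpₖ₋₁ + pₖ₋₂ and qₖ = aₖqₖ₋₁ + qₖ₋₂:
  k=0: a=23, p=23, q=1
  k=1: a=13, p=300, q=13
  k=2: a=3, p=923, q=40
  k=3: a=4, p=3992, q=173

3992/173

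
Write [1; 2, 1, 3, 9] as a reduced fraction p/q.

Fold from the inside: start with 9/1.
  3 + 1/9 = 28/9
  1 + 9/28 = 37/28
  2 + 28/37 = 102/37
  1 + 37/102 = 139/102

139/102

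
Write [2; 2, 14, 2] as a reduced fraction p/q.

Using pₖ = aₖpₖ₋₁ + pₖ₋₂ and qₖ = aₖqₖ₋₁ + qₖ₋₂:
  k=0: a=2, p=2, q=1
  k=1: a=2, p=5, q=2
  k=2: a=14, p=72, q=29
  k=3: a=2, p=149, q=60

149/60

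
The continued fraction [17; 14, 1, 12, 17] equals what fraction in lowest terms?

Fold from the inside: start with 17/1.
  12 + 1/17 = 205/17
  1 + 17/205 = 222/205
  14 + 205/222 = 3313/222
  17 + 222/3313 = 56543/3313

56543/3313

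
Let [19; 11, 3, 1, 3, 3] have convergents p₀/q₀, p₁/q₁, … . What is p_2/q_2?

Using pₖ = aₖpₖ₋₁ + pₖ₋₂, qₖ = aₖqₖ₋₁ + qₖ₋₂ (with p₋₁=1, p₋₂=0, q₋₁=0, q₋₂=1):
  k=0: a=19, p=19, q=1
  k=1: a=11, p=210, q=11
  k=2: a=3, p=649, q=34

649/34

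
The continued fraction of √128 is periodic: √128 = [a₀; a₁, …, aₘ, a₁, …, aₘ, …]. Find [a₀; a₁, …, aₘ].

a₀ = ⌊√128⌋ = 11.

[11; 3, 5, 3, 22]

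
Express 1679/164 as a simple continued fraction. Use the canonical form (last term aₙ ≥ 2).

[10; 4, 4, 1, 7]

1679 = 10*164 + 39
164 = 4*39 + 8
39 = 4*8 + 7
8 = 1*7 + 1
7 = 7*1 + 0  (stop)
So 1679/164 = [10; 4, 4, 1, 7].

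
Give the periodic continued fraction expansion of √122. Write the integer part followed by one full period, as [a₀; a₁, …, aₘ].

[11; 22]

a₀ = ⌊√122⌋ = 11.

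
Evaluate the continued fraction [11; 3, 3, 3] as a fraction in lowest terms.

373/33

Fold from the inside: start with 3/1.
  3 + 1/3 = 10/3
  3 + 3/10 = 33/10
  11 + 10/33 = 373/33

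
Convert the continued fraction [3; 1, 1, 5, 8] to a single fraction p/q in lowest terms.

319/90

Fold from the inside: start with 8/1.
  5 + 1/8 = 41/8
  1 + 8/41 = 49/41
  1 + 41/49 = 90/49
  3 + 49/90 = 319/90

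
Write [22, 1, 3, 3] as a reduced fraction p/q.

296/13

Using pₖ = aₖpₖ₋₁ + pₖ₋₂ and qₖ = aₖqₖ₋₁ + qₖ₋₂:
  k=0: a=22, p=22, q=1
  k=1: a=1, p=23, q=1
  k=2: a=3, p=91, q=4
  k=3: a=3, p=296, q=13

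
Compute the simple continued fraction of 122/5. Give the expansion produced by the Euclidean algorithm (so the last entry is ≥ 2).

122 = 24*5 + 2
5 = 2*2 + 1
2 = 2*1 + 0  (stop)
So 122/5 = [24; 2, 2].

[24; 2, 2]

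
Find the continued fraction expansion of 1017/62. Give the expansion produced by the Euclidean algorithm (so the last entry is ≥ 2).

[16; 2, 2, 12]

1017 = 16·62 + 25
62 = 2·25 + 12
25 = 2·12 + 1
12 = 12·1 + 0  (stop)
So 1017/62 = [16; 2, 2, 12].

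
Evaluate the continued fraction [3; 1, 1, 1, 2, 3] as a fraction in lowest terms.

Fold from the inside: start with 3/1.
  2 + 1/3 = 7/3
  1 + 3/7 = 10/7
  1 + 7/10 = 17/10
  1 + 10/17 = 27/17
  3 + 17/27 = 98/27

98/27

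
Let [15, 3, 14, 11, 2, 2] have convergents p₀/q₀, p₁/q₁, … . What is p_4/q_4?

Using pₖ = aₖpₖ₋₁ + pₖ₋₂, qₖ = aₖqₖ₋₁ + qₖ₋₂ (with p₋₁=1, p₋₂=0, q₋₁=0, q₋₂=1):
  k=0: a=15, p=15, q=1
  k=1: a=3, p=46, q=3
  k=2: a=14, p=659, q=43
  k=3: a=11, p=7295, q=476
  k=4: a=2, p=15249, q=995

15249/995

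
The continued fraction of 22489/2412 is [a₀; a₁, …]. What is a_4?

22489 = 9·2412 + 781   →  a_0 = 9
2412 = 3·781 + 69   →  a_1 = 3
781 = 11·69 + 22   →  a_2 = 11
69 = 3·22 + 3   →  a_3 = 3
22 = 7·3 + 1   →  a_4 = 7

7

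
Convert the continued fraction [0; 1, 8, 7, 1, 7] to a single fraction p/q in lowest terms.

Using pₖ = aₖpₖ₋₁ + pₖ₋₂ and qₖ = aₖqₖ₋₁ + qₖ₋₂:
  k=0: a=0, p=0, q=1
  k=1: a=1, p=1, q=1
  k=2: a=8, p=8, q=9
  k=3: a=7, p=57, q=64
  k=4: a=1, p=65, q=73
  k=5: a=7, p=512, q=575

512/575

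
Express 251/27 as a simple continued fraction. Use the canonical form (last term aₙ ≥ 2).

[9; 3, 2, 1, 2]

251 = 9*27 + 8
27 = 3*8 + 3
8 = 2*3 + 2
3 = 1*2 + 1
2 = 2*1 + 0  (stop)
So 251/27 = [9; 3, 2, 1, 2].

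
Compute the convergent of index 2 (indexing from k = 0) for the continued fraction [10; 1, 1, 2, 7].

21/2

Using pₖ = aₖpₖ₋₁ + pₖ₋₂, qₖ = aₖqₖ₋₁ + qₖ₋₂ (with p₋₁=1, p₋₂=0, q₋₁=0, q₋₂=1):
  k=0: a=10, p=10, q=1
  k=1: a=1, p=11, q=1
  k=2: a=1, p=21, q=2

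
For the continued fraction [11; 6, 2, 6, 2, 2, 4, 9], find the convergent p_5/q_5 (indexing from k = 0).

4975/446

Using pₖ = aₖpₖ₋₁ + pₖ₋₂, qₖ = aₖqₖ₋₁ + qₖ₋₂ (with p₋₁=1, p₋₂=0, q₋₁=0, q₋₂=1):
  k=0: a=11, p=11, q=1
  k=1: a=6, p=67, q=6
  k=2: a=2, p=145, q=13
  k=3: a=6, p=937, q=84
  k=4: a=2, p=2019, q=181
  k=5: a=2, p=4975, q=446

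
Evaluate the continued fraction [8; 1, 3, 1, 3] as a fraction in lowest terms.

167/19

Using pₖ = aₖpₖ₋₁ + pₖ₋₂ and qₖ = aₖqₖ₋₁ + qₖ₋₂:
  k=0: a=8, p=8, q=1
  k=1: a=1, p=9, q=1
  k=2: a=3, p=35, q=4
  k=3: a=1, p=44, q=5
  k=4: a=3, p=167, q=19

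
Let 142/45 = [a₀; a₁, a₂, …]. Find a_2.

142 = 3·45 + 7   →  a_0 = 3
45 = 6·7 + 3   →  a_1 = 6
7 = 2·3 + 1   →  a_2 = 2

2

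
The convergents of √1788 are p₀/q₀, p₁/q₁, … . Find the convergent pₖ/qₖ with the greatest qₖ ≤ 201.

√1788 = [42; 3, 1, 1, 20, 1, 1, 3, 84, …] (period length 8).
Convergents:
  p_0/q_0 = 42/1
  p_1/q_1 = 127/3
  p_2/q_2 = 169/4
  p_3/q_3 = 296/7
  p_4/q_4 = 6089/144
  p_5/q_5 = 6385/151
  p_6/q_6 = 12474/295
q_5 = 151 ≤ 201 < 295 = q_6, so the answer is 6385/151.

6385/151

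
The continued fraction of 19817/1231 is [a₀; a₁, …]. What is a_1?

19817 = 16·1231 + 121   →  a_0 = 16
1231 = 10·121 + 21   →  a_1 = 10

10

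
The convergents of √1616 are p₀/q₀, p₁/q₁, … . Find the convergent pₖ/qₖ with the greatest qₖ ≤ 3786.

80801/2010

√1616 = [40; 5, 80, …] (period length 2).
Convergents:
  p_0/q_0 = 40/1
  p_1/q_1 = 201/5
  p_2/q_2 = 16120/401
  p_3/q_3 = 80801/2010
  p_4/q_4 = 6480200/161201
q_3 = 2010 ≤ 3786 < 161201 = q_4, so the answer is 80801/2010.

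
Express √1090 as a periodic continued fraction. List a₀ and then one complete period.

a₀ = ⌊√1090⌋ = 33.
With m₀=0, d₀=1 and mₖ₊₁ = dₖaₖ − mₖ, dₖ₊₁ = (n − mₖ₊₁²)/dₖ, aₖ₊₁ = ⌊(a₀+mₖ₊₁)/dₖ₊₁⌋:
  k=1: m=33, d=1, a=66
d=1 and a=2a₀=66 at k=1, so the next step gives (m, d) = (33, 1) again — its k=1 value — and the period has length 1.

[33; 66]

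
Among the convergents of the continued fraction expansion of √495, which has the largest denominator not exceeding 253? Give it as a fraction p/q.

√495 = [22; 4, 44, …] (period length 2).
Convergents:
  p_0/q_0 = 22/1
  p_1/q_1 = 89/4
  p_2/q_2 = 3938/177
  p_3/q_3 = 15841/712
q_2 = 177 ≤ 253 < 712 = q_3, so the answer is 3938/177.

3938/177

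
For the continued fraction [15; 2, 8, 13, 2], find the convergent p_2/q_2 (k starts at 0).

263/17

Using pₖ = aₖpₖ₋₁ + pₖ₋₂, qₖ = aₖqₖ₋₁ + qₖ₋₂ (with p₋₁=1, p₋₂=0, q₋₁=0, q₋₂=1):
  k=0: a=15, p=15, q=1
  k=1: a=2, p=31, q=2
  k=2: a=8, p=263, q=17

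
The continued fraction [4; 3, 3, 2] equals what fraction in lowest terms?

Fold from the inside: start with 2/1.
  3 + 1/2 = 7/2
  3 + 2/7 = 23/7
  4 + 7/23 = 99/23

99/23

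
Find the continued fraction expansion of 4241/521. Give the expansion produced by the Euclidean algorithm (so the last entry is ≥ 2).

4241 = 8*521 + 73
521 = 7*73 + 10
73 = 7*10 + 3
10 = 3*3 + 1
3 = 3*1 + 0  (stop)
So 4241/521 = [8; 7, 7, 3, 3].

[8; 7, 7, 3, 3]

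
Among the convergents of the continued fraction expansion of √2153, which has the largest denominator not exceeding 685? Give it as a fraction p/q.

√2153 = [46; 2, 2, 92, …] (period length 3).
Convergents:
  p_0/q_0 = 46/1
  p_1/q_1 = 93/2
  p_2/q_2 = 232/5
  p_3/q_3 = 21437/462
  p_4/q_4 = 43106/929
q_3 = 462 ≤ 685 < 929 = q_4, so the answer is 21437/462.

21437/462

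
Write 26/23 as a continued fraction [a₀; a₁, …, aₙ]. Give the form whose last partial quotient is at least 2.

26 = 1·23 + 3
23 = 7·3 + 2
3 = 1·2 + 1
2 = 2·1 + 0  (stop)
So 26/23 = [1; 7, 1, 2].

[1; 7, 1, 2]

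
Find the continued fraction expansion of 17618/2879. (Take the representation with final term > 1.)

17618 = 6·2879 + 344
2879 = 8·344 + 127
344 = 2·127 + 90
127 = 1·90 + 37
90 = 2·37 + 16
37 = 2·16 + 5
16 = 3·5 + 1
5 = 5·1 + 0  (stop)
So 17618/2879 = [6; 8, 2, 1, 2, 2, 3, 5].

[6; 8, 2, 1, 2, 2, 3, 5]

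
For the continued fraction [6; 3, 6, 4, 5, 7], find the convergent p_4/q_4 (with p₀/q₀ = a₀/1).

2615/414

Using pₖ = aₖpₖ₋₁ + pₖ₋₂, qₖ = aₖqₖ₋₁ + qₖ₋₂ (with p₋₁=1, p₋₂=0, q₋₁=0, q₋₂=1):
  k=0: a=6, p=6, q=1
  k=1: a=3, p=19, q=3
  k=2: a=6, p=120, q=19
  k=3: a=4, p=499, q=79
  k=4: a=5, p=2615, q=414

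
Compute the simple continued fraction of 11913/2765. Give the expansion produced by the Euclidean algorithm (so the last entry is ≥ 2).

[4; 3, 4, 7, 9, 1, 2]

11913 = 4×2765 + 853
2765 = 3×853 + 206
853 = 4×206 + 29
206 = 7×29 + 3
29 = 9×3 + 2
3 = 1×2 + 1
2 = 2×1 + 0  (stop)
So 11913/2765 = [4; 3, 4, 7, 9, 1, 2].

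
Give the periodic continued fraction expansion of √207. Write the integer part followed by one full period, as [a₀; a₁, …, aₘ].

[14; 2, 1, 1, 2, 1, 1, 2, 28]

a₀ = ⌊√207⌋ = 14.
With m₀=0, d₀=1 and mₖ₊₁ = dₖaₖ − mₖ, dₖ₊₁ = (n − mₖ₊₁²)/dₖ, aₖ₊₁ = ⌊(a₀+mₖ₊₁)/dₖ₊₁⌋:
  k=1: m=14, d=11, a=2
  k=2: m=8, d=13, a=1
  k=3: m=5, d=14, a=1
  k=4: m=9, d=9, a=2
  k=5: m=9, d=14, a=1
  k=6: m=5, d=13, a=1
  k=7: m=8, d=11, a=2
  k=8: m=14, d=1, a=28
d=1 and a=2a₀=28 at k=8, so the next step gives (m, d) = (14, 11) again — its k=1 value — and the period has length 8.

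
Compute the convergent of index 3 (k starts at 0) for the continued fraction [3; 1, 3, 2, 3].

Using pₖ = aₖpₖ₋₁ + pₖ₋₂, qₖ = aₖqₖ₋₁ + qₖ₋₂ (with p₋₁=1, p₋₂=0, q₋₁=0, q₋₂=1):
  k=0: a=3, p=3, q=1
  k=1: a=1, p=4, q=1
  k=2: a=3, p=15, q=4
  k=3: a=2, p=34, q=9

34/9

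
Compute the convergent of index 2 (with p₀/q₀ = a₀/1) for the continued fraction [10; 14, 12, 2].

Using pₖ = aₖpₖ₋₁ + pₖ₋₂, qₖ = aₖqₖ₋₁ + qₖ₋₂ (with p₋₁=1, p₋₂=0, q₋₁=0, q₋₂=1):
  k=0: a=10, p=10, q=1
  k=1: a=14, p=141, q=14
  k=2: a=12, p=1702, q=169

1702/169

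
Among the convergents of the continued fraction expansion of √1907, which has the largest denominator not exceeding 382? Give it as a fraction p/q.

11485/263

√1907 = [43; 1, 2, 43, 2, 1, 86, …] (period length 6).
Convergents:
  p_0/q_0 = 43/1
  p_1/q_1 = 44/1
  p_2/q_2 = 131/3
  p_3/q_3 = 5677/130
  p_4/q_4 = 11485/263
  p_5/q_5 = 17162/393
q_4 = 263 ≤ 382 < 393 = q_5, so the answer is 11485/263.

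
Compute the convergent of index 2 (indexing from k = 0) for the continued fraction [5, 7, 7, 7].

257/50

Using pₖ = aₖpₖ₋₁ + pₖ₋₂, qₖ = aₖqₖ₋₁ + qₖ₋₂ (with p₋₁=1, p₋₂=0, q₋₁=0, q₋₂=1):
  k=0: a=5, p=5, q=1
  k=1: a=7, p=36, q=7
  k=2: a=7, p=257, q=50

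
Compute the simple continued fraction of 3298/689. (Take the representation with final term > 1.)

[4; 1, 3, 1, 2, 5, 9]

3298 = 4·689 + 542
689 = 1·542 + 147
542 = 3·147 + 101
147 = 1·101 + 46
101 = 2·46 + 9
46 = 5·9 + 1
9 = 9·1 + 0  (stop)
So 3298/689 = [4; 1, 3, 1, 2, 5, 9].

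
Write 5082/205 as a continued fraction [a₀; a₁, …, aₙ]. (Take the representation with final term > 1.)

5082 = 24·205 + 162
205 = 1·162 + 43
162 = 3·43 + 33
43 = 1·33 + 10
33 = 3·10 + 3
10 = 3·3 + 1
3 = 3·1 + 0  (stop)
So 5082/205 = [24; 1, 3, 1, 3, 3, 3].

[24; 1, 3, 1, 3, 3, 3]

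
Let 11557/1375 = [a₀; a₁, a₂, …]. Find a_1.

2

11557 = 8·1375 + 557   →  a_0 = 8
1375 = 2·557 + 261   →  a_1 = 2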